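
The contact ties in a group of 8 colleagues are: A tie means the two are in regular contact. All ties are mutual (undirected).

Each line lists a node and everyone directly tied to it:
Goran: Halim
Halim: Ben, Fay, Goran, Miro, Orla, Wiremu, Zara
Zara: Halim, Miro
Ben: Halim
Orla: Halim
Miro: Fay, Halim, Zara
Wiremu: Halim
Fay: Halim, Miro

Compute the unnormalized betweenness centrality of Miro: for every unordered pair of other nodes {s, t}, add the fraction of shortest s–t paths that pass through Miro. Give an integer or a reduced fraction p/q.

1/2

Pairs whose geodesics pass through Miro — Fay–Zara: 1/2.
All other pairs contribute 0.
Summing the contributions gives betweenness(Miro) = 1/2.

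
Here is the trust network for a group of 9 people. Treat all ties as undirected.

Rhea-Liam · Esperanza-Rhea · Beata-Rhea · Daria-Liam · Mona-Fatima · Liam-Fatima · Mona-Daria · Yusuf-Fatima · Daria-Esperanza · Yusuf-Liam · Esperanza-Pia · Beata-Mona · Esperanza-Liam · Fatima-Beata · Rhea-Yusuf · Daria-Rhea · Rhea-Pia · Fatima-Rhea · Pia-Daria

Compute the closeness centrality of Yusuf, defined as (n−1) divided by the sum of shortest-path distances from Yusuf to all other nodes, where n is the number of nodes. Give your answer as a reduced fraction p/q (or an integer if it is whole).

Distances from Yusuf: Beata:2, Daria:2, Esperanza:2, Fatima:1, Liam:1, Mona:2, Pia:2, Rhea:1. Sum = 13.
n = 9, so closeness = 8/13.

8/13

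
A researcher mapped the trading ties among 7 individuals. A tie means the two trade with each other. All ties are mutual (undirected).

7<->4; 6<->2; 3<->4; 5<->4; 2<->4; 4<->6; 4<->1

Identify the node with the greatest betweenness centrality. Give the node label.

Unnormalized betweenness of each node: 1:0, 2:0, 3:0, 4:14, 5:0, 6:0, 7:0.
4 has the largest value, 14, making it the main broker — the node through which the most shortest paths run.

4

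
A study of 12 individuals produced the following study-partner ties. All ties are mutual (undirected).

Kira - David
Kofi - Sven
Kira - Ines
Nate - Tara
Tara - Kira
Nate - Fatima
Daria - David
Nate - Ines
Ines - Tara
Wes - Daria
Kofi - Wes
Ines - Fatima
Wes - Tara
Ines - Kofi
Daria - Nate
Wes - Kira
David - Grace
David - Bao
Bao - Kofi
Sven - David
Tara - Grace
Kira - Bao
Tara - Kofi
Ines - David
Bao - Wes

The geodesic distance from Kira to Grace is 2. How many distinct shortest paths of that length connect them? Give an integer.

2

The shortest distance is 2. The length-2 paths are: Kira–David–Grace; Kira–Tara–Grace.
That gives 2 distinct shortest paths.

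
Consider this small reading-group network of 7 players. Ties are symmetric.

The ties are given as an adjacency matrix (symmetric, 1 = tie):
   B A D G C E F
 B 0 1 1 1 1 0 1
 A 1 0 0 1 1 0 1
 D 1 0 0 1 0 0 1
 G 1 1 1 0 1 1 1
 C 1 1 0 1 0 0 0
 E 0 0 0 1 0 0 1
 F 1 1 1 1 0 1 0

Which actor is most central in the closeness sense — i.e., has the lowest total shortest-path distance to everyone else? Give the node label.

Farness (sum of distances to all others) for each node — A:8, B:7, C:9, D:9, E:10, F:7, G:6.
The smallest farness is 6, for G, so G has the highest closeness.

G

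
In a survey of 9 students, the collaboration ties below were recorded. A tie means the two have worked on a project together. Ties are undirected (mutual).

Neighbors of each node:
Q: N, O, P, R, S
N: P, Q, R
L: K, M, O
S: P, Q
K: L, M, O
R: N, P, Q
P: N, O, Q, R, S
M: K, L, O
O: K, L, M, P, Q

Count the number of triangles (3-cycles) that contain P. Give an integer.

5

P's neighbors: N, O, Q, R, and S.
Neighbor pairs that are themselves tied: P–N–Q; P–N–R; P–O–Q; P–Q–R; P–Q–S. Each forms one triangle with P, for 5 in total.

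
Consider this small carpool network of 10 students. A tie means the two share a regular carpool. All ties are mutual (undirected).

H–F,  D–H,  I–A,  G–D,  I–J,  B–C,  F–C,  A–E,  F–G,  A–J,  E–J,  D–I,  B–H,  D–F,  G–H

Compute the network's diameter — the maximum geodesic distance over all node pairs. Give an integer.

Eccentricity of each node (its greatest distance to any other): A:4, B:5, C:5, D:3, E:5, F:4, G:4, H:4, I:3, J:4.
The maximum eccentricity is 5, realized for instance by the pair B–E via B – H – D – I – J – E. So the diameter is 5.

5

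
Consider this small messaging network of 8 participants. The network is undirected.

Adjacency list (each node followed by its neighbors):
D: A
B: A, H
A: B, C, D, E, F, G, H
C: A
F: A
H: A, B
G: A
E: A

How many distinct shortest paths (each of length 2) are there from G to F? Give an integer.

1

The shortest distance is 2, and the only length-2 path is G–A–F. So there is exactly 1 shortest path.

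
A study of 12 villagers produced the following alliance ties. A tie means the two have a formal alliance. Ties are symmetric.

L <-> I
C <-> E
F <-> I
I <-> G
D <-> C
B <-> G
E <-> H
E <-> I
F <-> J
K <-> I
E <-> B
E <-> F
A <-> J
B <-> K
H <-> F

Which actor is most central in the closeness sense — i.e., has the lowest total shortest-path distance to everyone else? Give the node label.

Farness (sum of distances to all others) for each node — A:37, B:24, C:26, D:36, E:18, F:19, G:27, H:25, I:19, J:27, K:27, L:29.
The smallest farness is 18, for E, so E has the highest closeness.

E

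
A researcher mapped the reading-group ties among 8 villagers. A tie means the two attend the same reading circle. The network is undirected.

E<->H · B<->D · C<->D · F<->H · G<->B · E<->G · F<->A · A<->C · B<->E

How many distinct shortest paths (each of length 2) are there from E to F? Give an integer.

The shortest distance is 2, and the only length-2 path is E–H–F. So there is exactly 1 shortest path.

1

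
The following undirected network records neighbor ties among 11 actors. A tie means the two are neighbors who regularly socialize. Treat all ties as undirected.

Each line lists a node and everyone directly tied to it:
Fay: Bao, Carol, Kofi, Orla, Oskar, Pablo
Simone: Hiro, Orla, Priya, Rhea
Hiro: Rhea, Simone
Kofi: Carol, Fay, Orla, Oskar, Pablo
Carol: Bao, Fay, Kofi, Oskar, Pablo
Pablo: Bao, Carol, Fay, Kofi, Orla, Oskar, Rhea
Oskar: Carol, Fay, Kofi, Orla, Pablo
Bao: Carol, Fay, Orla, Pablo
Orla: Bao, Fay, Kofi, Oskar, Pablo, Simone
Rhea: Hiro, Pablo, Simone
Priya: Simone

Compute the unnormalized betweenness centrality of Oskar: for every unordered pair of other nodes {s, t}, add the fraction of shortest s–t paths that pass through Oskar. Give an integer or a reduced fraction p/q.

8/15

Pairs whose geodesics pass through Oskar — Orla–Carol: 1/5; Carol–Simone: 1/6; Carol–Priya: 1/6.
All other pairs contribute 0.
Summing the contributions gives betweenness(Oskar) = 8/15.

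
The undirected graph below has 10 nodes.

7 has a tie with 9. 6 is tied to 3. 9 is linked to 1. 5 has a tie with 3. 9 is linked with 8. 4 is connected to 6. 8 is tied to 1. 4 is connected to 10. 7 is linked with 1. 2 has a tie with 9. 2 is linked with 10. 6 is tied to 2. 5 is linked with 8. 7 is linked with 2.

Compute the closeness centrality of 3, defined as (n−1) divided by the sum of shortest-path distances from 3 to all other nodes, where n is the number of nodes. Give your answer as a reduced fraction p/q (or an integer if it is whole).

9/20

Distances from 3: 1:3, 2:2, 4:2, 5:1, 6:1, 7:3, 8:2, 9:3, 10:3. Sum = 20.
n = 10, so closeness = 9/20.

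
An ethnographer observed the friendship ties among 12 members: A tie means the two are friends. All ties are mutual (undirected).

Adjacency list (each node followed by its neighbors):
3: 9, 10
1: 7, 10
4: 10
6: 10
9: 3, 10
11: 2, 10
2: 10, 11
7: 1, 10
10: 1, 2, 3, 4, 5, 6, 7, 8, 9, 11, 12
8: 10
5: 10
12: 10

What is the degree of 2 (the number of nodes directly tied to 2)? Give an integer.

2 is directly tied to 10 and 11. That is 2 neighbors, so the degree of 2 is 2.

2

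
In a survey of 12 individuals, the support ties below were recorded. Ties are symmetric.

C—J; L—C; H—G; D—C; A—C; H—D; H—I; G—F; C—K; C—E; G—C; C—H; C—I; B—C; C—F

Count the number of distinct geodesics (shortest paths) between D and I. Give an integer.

2

The shortest distance is 2. The length-2 paths are: D–C–I; D–H–I.
That gives 2 distinct shortest paths.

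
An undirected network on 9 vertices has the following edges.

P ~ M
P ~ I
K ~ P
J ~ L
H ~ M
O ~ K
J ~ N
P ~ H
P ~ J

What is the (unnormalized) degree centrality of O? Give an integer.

1

O is directly tied to K. That is 1 neighbor, so the degree of O is 1.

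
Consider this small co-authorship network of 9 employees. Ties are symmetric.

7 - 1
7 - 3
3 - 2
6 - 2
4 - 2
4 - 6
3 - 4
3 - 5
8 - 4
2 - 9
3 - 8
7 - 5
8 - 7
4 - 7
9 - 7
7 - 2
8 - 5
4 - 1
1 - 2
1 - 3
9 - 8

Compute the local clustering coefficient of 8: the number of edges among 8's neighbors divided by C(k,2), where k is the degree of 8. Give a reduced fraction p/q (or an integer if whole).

3/5

8's neighbors: 3, 4, 5, 7, and 9 (k = 5).
Possible neighbor pairs: C(5,2) = 10. Edges among them: 3–4, 3–5, 3–7, 4–7, 5–7, 7–9 → e = 6.
Clustering(8) = 6/10 = 3/5.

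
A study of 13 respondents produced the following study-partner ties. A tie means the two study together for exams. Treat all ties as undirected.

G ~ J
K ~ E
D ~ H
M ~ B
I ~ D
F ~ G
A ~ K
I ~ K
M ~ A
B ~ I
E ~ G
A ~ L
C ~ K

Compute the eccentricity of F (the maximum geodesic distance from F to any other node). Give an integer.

Distances from F: A:4, B:5, C:4, D:5, E:2, G:1, H:6, I:4, J:2, K:3, L:5, M:5.
The largest is 6 (to H), so the eccentricity of F is 6.

6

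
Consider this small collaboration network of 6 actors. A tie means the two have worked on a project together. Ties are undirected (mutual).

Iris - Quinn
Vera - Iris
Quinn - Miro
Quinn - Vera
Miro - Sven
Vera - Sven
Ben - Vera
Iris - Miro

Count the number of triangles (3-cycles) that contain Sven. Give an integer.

0

Sven's neighbors are Miro and Vera, but none of them are tied to each other, so no triangle contains Sven.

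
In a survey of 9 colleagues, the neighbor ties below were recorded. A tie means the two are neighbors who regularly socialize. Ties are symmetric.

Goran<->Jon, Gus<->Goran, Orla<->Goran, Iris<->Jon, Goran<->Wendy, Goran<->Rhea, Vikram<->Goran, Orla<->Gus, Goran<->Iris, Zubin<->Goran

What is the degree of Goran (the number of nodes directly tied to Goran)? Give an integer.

8

Goran is directly tied to Gus, Iris, Jon, Orla, Rhea, Vikram, Wendy, and Zubin. That is 8 neighbors, so the degree of Goran is 8.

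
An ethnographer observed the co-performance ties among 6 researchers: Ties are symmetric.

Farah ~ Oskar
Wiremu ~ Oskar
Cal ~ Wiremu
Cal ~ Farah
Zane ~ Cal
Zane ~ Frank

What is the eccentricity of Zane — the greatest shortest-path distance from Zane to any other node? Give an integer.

Distances from Zane: Cal:1, Farah:2, Frank:1, Oskar:3, Wiremu:2.
The largest is 3 (to Oskar), so the eccentricity of Zane is 3.

3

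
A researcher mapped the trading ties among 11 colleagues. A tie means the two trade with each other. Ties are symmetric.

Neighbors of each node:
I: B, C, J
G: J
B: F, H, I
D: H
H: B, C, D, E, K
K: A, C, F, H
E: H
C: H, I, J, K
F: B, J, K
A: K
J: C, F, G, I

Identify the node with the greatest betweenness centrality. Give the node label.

H

Unnormalized betweenness of each node: A:0, B:7/2, C:23/2, D:0, E:0, F:4, G:0, H:37/2, I:3/2, J:10, K:11.
H has the largest value, 37/2, making it the main broker — the node through which the most shortest paths run.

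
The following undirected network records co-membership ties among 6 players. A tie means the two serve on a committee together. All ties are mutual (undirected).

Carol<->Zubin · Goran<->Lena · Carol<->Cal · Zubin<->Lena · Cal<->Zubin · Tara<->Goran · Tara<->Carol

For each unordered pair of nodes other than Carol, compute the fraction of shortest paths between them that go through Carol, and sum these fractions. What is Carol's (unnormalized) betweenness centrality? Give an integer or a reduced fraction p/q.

Pairs whose geodesics pass through Carol — Tara–Zubin: 1; Tara–Cal: 1; Goran–Cal: 1/2.
All other pairs contribute 0.
Summing the contributions gives betweenness(Carol) = 5/2.

5/2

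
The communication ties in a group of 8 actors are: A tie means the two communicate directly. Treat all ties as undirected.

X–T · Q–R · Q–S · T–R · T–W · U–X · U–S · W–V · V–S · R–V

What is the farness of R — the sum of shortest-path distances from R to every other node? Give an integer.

Distances from R: Q:1, S:2, T:1, U:3, V:1, W:2, X:2.
Sum = 1 + 2 + 1 + 3 + 1 + 2 + 2 = 12.

12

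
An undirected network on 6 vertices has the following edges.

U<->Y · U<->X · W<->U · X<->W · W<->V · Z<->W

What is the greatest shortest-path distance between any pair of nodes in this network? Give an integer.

3

Eccentricity of each node (its greatest distance to any other): U:2, V:3, W:2, X:2, Y:3, Z:3.
The maximum eccentricity is 3, realized for instance by the pair Z–Y via Z – W – U – Y. So the diameter is 3.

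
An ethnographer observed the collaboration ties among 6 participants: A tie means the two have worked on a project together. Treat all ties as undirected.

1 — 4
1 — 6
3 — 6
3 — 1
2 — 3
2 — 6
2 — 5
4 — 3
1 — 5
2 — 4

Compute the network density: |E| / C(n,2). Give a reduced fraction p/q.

2/3

There are 10 edges and 6 nodes, so the maximum possible is C(6,2) = 15.
Density = 10/15 = 2/3.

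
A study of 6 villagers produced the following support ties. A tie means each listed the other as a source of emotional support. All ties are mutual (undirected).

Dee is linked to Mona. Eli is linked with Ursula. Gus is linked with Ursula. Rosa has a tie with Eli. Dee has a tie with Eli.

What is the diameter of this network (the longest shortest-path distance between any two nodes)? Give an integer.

Eccentricity of each node (its greatest distance to any other): Dee:3, Eli:2, Gus:4, Mona:4, Rosa:3, Ursula:3.
The maximum eccentricity is 4, realized for instance by the pair Gus–Mona via Gus – Ursula – Eli – Dee – Mona. So the diameter is 4.

4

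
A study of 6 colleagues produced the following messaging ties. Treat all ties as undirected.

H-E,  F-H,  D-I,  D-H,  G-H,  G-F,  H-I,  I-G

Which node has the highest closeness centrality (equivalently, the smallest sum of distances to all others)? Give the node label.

Farness (sum of distances to all others) for each node — D:8, E:9, F:8, G:7, H:5, I:7.
The smallest farness is 5, for H, so H has the highest closeness.

H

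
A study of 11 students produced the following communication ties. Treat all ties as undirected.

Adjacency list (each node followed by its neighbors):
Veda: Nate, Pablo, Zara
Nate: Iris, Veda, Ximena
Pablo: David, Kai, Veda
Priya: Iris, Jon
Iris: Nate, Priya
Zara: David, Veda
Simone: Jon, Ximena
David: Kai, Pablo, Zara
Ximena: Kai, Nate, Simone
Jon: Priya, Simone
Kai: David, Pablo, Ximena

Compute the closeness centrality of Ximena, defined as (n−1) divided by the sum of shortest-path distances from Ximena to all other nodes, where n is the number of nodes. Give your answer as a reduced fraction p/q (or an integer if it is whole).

Distances from Ximena: David:2, Iris:2, Jon:2, Kai:1, Nate:1, Pablo:2, Priya:3, Simone:1, Veda:2, Zara:3. Sum = 19.
n = 11, so closeness = 10/19.

10/19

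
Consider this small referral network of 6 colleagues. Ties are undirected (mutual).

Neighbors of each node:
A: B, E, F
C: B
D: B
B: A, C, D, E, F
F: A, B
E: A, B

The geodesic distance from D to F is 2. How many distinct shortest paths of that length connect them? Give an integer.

1

The shortest distance is 2, and the only length-2 path is D–B–F. So there is exactly 1 shortest path.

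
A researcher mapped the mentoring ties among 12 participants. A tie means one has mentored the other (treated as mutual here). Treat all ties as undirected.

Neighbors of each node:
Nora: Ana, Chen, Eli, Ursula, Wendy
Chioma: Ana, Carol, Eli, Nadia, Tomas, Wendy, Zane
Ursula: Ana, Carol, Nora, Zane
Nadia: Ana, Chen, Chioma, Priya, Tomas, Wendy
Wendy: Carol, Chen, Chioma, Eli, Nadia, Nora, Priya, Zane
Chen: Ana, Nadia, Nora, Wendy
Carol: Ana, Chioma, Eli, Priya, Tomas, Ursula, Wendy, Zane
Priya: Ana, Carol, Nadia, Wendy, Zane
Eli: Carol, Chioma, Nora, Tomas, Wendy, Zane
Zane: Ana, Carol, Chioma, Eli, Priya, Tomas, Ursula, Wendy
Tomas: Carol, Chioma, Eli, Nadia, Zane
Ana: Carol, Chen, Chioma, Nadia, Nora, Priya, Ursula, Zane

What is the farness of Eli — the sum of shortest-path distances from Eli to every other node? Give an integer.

16

Distances from Eli: Ana:2, Carol:1, Chen:2, Chioma:1, Nadia:2, Nora:1, Priya:2, Tomas:1, Ursula:2, Wendy:1, Zane:1.
Sum = 2 + 1 + 2 + 1 + 2 + 1 + 2 + 1 + 2 + 1 + 1 = 16.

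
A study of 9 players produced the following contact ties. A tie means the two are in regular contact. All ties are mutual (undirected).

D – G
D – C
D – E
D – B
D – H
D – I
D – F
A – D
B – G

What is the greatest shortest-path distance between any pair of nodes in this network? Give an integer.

2

Eccentricity of each node (its greatest distance to any other): A:2, B:2, C:2, D:1, E:2, F:2, G:2, H:2, I:2.
The maximum eccentricity is 2, realized for instance by the pair C–H via C – D – H. So the diameter is 2.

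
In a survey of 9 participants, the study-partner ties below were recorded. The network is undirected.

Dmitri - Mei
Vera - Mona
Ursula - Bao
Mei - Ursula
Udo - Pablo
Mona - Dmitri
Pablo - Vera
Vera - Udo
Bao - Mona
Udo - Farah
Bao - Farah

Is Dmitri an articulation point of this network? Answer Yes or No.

Even without Dmitri, every remaining node can still reach every other (the residual graph is connected), so Dmitri is not a cut vertex.

No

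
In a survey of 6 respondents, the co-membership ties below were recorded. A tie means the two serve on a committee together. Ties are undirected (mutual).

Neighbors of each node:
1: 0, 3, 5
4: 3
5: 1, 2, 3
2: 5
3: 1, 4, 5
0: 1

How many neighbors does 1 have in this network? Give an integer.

3

1 is directly tied to 0, 3, and 5. That is 3 neighbors, so the degree of 1 is 3.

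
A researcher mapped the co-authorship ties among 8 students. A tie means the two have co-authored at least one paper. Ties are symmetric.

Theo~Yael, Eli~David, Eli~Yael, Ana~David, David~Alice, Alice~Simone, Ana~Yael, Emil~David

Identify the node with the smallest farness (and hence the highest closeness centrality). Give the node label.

Farness (sum of distances to all others) for each node — Alice:15, Ana:13, David:11, Eli:13, Emil:17, Simone:21, Theo:21, Yael:15.
The smallest farness is 11, for David, so David has the highest closeness.

David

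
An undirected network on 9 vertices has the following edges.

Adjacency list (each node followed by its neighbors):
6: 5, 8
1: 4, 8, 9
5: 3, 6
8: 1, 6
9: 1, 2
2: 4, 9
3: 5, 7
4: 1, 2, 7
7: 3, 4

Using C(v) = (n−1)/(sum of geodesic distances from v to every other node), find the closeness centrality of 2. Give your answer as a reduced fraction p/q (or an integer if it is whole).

Distances from 2: 1:2, 3:3, 4:1, 5:4, 6:4, 7:2, 8:3, 9:1. Sum = 20.
n = 9, so closeness = 8/20 = 2/5.

2/5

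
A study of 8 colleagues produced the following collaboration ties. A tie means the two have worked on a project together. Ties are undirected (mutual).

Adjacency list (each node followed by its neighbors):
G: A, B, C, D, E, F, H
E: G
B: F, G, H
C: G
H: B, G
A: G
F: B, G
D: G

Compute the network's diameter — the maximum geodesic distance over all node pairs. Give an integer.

2

Eccentricity of each node (its greatest distance to any other): A:2, B:2, C:2, D:2, E:2, F:2, G:1, H:2.
The maximum eccentricity is 2, realized for instance by the pair E–D via E – G – D. So the diameter is 2.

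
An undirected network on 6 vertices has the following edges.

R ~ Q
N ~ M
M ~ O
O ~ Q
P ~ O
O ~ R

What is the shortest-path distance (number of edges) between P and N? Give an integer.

One shortest route is P – O – M – N, which uses 3 edges, and at distance 2 from P we only reach {M, Q, R}, which does not include N. So d(P,N) = 3.

3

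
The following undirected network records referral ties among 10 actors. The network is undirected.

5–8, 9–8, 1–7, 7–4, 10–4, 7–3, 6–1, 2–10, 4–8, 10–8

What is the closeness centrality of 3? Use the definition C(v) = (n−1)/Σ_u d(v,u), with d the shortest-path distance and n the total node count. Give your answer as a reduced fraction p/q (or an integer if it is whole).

9/26

Distances from 3: 1:2, 2:4, 4:2, 5:4, 6:3, 7:1, 8:3, 9:4, 10:3. Sum = 26.
n = 10, so closeness = 9/26.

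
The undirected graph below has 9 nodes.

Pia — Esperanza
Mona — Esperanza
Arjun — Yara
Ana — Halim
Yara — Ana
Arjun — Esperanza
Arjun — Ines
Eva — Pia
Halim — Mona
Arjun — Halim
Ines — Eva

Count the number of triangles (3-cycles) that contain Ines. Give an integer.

0

Ines's neighbors are Arjun and Eva, but none of them are tied to each other, so no triangle contains Ines.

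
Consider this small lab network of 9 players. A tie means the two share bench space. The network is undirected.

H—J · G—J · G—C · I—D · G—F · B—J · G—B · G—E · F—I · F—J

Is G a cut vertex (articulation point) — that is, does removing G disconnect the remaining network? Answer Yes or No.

Yes

Removing G leaves {B, D, F, H, I, and J} with no path to {C}, so the network splits into 3 components. G is a cut vertex.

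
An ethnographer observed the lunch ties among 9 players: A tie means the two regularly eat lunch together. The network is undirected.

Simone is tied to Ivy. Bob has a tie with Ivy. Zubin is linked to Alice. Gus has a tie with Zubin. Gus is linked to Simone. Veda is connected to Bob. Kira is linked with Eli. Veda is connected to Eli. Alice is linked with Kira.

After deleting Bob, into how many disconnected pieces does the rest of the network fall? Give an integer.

Bob's neighbors (Ivy and Veda) remain reachable from one another through other ties, so the rest of the network stays in one piece.

1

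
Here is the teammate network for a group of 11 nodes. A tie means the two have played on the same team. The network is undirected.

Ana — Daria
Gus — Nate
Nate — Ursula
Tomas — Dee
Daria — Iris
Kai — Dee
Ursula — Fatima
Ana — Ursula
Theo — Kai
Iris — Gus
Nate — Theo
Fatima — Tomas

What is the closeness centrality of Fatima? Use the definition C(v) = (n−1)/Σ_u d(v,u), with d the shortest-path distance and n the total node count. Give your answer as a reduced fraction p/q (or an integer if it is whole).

5/12

Distances from Fatima: Ana:2, Daria:3, Dee:2, Gus:3, Iris:4, Kai:3, Nate:2, Theo:3, Tomas:1, Ursula:1. Sum = 24.
n = 11, so closeness = 10/24 = 5/12.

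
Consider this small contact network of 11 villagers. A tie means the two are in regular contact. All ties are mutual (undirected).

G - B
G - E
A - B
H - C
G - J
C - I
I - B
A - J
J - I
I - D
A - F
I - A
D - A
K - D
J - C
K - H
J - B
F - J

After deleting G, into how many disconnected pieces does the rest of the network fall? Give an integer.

Without G, the remaining ties split the others into: {A, B, C, D, F, H, I, J, K}; {E}.
That's 2 separate components.

2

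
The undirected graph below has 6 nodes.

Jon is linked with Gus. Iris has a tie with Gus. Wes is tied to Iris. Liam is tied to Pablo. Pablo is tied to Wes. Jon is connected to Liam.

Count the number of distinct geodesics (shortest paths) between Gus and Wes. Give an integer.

1

The shortest distance is 2, and the only length-2 path is Gus–Iris–Wes. So there is exactly 1 shortest path.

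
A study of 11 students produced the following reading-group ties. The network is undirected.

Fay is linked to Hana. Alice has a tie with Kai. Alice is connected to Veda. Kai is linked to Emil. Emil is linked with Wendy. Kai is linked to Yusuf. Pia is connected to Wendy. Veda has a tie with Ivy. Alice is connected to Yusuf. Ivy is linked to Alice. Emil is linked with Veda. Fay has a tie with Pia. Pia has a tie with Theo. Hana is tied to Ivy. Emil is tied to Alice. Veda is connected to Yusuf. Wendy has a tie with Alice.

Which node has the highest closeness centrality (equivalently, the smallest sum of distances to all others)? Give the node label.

Farness (sum of distances to all others) for each node — Alice:16, Emil:19, Fay:25, Hana:23, Ivy:20, Kai:23, Pia:21, Theo:30, Veda:20, Wendy:18, Yusuf:23.
The smallest farness is 16, for Alice, so Alice has the highest closeness.

Alice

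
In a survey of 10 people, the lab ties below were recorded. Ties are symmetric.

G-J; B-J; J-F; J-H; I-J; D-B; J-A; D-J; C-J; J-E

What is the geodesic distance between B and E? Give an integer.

2

One shortest route is B – J – E, which uses 2 edges, and B and E are not directly tied, so nothing shorter exists. So d(B,E) = 2.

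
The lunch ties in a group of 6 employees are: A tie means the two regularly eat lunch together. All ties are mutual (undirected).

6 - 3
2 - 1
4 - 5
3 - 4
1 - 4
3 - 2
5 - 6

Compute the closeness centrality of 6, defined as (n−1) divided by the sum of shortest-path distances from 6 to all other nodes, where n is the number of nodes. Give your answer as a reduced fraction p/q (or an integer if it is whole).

5/9

Distances from 6: 1:3, 2:2, 3:1, 4:2, 5:1. Sum = 9.
n = 6, so closeness = 5/9.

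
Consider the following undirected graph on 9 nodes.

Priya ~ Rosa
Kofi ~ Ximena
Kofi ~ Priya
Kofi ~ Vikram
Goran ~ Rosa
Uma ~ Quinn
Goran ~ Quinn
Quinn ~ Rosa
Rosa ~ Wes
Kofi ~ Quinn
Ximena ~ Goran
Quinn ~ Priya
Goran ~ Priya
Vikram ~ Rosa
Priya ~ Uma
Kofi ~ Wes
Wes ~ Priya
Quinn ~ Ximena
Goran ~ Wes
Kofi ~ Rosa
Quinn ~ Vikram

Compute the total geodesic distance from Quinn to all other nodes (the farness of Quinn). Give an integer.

Distances from Quinn: Goran:1, Kofi:1, Priya:1, Rosa:1, Uma:1, Vikram:1, Wes:2, Ximena:1.
Sum = 1 + 1 + 1 + 1 + 1 + 1 + 2 + 1 = 9.

9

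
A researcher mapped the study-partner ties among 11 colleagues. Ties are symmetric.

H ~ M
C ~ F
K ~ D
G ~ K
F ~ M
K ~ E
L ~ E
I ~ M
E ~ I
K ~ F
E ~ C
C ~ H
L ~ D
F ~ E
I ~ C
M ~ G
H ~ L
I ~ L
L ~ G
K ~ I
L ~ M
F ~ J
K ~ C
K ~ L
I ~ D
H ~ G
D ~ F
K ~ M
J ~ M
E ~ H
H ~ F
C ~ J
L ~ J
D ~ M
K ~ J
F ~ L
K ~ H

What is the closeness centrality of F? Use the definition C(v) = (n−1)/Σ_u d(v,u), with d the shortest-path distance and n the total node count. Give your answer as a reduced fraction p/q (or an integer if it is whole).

5/6

Distances from F: C:1, D:1, E:1, G:2, H:1, I:2, J:1, K:1, L:1, M:1. Sum = 12.
n = 11, so closeness = 10/12 = 5/6.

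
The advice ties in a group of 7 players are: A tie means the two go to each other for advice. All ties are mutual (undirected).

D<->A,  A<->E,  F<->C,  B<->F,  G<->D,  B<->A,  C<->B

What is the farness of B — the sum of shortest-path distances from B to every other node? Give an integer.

10

Distances from B: A:1, C:1, D:2, E:2, F:1, G:3.
Sum = 1 + 1 + 2 + 2 + 1 + 3 = 10.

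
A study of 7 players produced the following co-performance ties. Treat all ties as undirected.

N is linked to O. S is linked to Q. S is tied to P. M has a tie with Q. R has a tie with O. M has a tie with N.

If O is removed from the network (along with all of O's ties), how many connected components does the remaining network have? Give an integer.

Without O, the remaining ties split the others into: {M, N, P, Q, S}; {R}.
That's 2 separate components.

2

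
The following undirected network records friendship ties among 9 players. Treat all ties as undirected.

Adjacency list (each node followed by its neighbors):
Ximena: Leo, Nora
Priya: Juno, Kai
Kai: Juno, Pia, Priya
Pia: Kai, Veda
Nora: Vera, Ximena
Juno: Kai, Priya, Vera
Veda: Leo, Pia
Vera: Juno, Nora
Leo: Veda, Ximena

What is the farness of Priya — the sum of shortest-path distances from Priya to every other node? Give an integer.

Distances from Priya: Juno:1, Kai:1, Leo:4, Nora:3, Pia:2, Veda:3, Vera:2, Ximena:4.
Sum = 1 + 1 + 4 + 3 + 2 + 3 + 2 + 4 = 20.

20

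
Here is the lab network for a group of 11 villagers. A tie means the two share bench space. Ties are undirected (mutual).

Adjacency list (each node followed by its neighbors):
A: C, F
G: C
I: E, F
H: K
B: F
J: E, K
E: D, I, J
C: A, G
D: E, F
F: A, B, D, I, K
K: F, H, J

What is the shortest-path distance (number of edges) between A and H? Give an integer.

3

One shortest route is A – F – K – H, which uses 3 edges, and at distance 2 from A we only reach {B, D, G, I, K}, which does not include H. So d(A,H) = 3.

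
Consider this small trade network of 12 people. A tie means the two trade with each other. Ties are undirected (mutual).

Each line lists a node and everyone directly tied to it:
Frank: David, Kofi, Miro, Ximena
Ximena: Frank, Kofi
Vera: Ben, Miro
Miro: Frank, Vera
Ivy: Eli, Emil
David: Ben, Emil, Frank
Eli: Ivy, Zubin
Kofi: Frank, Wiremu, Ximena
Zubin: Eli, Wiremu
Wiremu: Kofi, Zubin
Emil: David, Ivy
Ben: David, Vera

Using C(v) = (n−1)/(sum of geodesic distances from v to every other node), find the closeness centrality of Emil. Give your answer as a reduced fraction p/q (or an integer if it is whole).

11/27

Distances from Emil: Ben:2, David:1, Eli:2, Frank:2, Ivy:1, Kofi:3, Miro:3, Vera:3, Wiremu:4, Ximena:3, Zubin:3. Sum = 27.
n = 12, so closeness = 11/27.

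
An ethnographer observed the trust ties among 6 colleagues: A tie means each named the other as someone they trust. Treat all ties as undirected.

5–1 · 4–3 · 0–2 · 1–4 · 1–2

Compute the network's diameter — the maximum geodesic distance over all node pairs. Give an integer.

4

Eccentricity of each node (its greatest distance to any other): 0:4, 1:2, 2:3, 3:4, 4:3, 5:3.
The maximum eccentricity is 4, realized for instance by the pair 3–0 via 3 – 4 – 1 – 2 – 0. So the diameter is 4.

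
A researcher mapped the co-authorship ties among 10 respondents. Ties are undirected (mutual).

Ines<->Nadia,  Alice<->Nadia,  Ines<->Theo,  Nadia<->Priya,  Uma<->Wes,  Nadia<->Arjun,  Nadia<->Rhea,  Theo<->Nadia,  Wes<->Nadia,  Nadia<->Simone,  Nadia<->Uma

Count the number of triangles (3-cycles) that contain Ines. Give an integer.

1

Ines's neighbors: Nadia and Theo.
Neighbor pairs that are themselves tied: Ines–Nadia–Theo. Each forms one triangle with Ines, for 1 in total.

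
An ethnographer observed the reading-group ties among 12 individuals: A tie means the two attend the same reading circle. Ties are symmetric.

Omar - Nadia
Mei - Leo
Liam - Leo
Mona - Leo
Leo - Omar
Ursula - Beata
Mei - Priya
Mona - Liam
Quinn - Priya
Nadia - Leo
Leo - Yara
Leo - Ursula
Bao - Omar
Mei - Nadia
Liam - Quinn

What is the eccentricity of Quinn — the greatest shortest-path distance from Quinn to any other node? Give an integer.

4

Distances from Quinn: Bao:4, Beata:4, Leo:2, Liam:1, Mei:2, Mona:2, Nadia:3, Omar:3, Priya:1, Ursula:3, Yara:3.
The largest is 4 (to Beata and Bao), so the eccentricity of Quinn is 4.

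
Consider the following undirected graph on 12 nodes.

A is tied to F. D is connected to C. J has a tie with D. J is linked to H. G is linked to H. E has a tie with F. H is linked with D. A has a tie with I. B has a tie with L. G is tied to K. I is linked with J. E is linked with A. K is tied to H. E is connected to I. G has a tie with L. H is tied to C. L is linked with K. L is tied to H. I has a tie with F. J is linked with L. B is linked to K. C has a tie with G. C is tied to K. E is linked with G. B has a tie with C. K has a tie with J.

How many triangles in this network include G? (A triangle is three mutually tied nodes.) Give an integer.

G's neighbors: C, E, H, K, and L.
Neighbor pairs that are themselves tied: G–C–H; G–C–K; G–H–K; G–H–L; G–K–L. Each forms one triangle with G, for 5 in total.

5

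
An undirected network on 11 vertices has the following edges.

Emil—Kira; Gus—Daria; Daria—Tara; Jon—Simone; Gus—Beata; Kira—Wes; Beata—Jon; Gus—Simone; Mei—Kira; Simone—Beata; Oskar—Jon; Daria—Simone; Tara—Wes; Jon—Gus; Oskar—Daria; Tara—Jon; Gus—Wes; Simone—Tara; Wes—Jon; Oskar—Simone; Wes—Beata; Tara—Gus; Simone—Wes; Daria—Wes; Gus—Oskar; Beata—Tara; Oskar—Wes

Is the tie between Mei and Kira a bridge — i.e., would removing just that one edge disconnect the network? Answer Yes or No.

Yes

Without the Mei–Kira edge there is no alternate route between Mei and Kira, so the network disconnects. It is a bridge.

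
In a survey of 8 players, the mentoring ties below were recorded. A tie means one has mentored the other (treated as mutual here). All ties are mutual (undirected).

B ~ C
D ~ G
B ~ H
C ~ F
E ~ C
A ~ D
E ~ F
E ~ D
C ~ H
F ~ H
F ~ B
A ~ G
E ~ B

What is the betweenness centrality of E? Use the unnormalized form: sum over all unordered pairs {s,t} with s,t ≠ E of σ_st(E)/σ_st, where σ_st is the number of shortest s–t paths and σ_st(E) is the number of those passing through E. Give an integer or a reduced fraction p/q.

12

Pairs whose geodesics pass through E — A–F: 1; A–B: 1; A–C: 1; A–H: 3/3; D–F: 1; D–B: 1; D–C: 1; D–H: 3/3; G–F: 1; G–B: 1; G–C: 1; G–H: 3/3.
All other pairs contribute 0.
Summing the contributions gives betweenness(E) = 12.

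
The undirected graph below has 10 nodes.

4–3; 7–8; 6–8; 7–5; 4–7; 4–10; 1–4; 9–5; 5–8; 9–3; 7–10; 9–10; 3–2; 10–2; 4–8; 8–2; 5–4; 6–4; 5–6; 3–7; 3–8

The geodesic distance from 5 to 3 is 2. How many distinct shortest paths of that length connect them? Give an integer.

4

The shortest distance is 2. The length-2 paths are: 5–7–3; 5–9–3; 5–8–3; 5–4–3.
That gives 4 distinct shortest paths.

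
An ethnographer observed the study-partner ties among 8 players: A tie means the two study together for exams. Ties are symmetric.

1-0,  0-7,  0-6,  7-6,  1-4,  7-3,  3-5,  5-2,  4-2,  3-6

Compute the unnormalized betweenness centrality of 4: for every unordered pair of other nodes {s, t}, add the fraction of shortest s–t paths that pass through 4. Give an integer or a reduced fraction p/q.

Pairs whose geodesics pass through 4 — 1–5: 1; 1–2: 1; 0–2: 1.
All other pairs contribute 0.
Summing the contributions gives betweenness(4) = 3.

3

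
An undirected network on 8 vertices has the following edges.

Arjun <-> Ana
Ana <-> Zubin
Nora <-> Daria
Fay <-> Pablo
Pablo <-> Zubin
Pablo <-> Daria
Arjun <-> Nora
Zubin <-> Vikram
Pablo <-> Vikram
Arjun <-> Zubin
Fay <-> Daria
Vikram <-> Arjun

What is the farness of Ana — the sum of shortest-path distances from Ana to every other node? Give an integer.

14

Distances from Ana: Arjun:1, Daria:3, Fay:3, Nora:2, Pablo:2, Vikram:2, Zubin:1.
Sum = 1 + 3 + 3 + 2 + 2 + 2 + 1 = 14.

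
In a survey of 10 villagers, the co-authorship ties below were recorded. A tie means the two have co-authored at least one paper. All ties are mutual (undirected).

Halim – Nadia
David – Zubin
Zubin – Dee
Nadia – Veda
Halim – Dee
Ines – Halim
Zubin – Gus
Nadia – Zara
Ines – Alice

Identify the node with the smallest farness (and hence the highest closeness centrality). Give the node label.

Halim

Farness (sum of distances to all others) for each node — Alice:31, David:31, Dee:19, Gus:31, Halim:17, Ines:23, Nadia:21, Veda:29, Zara:29, Zubin:23.
The smallest farness is 17, for Halim, so Halim has the highest closeness.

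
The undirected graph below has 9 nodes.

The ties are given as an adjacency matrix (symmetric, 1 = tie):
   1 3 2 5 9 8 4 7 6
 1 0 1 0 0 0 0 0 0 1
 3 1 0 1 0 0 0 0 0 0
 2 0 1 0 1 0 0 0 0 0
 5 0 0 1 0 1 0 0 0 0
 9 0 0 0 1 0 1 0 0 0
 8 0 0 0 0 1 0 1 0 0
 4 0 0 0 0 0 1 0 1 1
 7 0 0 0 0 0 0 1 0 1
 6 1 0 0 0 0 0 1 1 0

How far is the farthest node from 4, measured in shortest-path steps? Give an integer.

4

Distances from 4: 1:2, 2:4, 3:3, 5:3, 6:1, 7:1, 8:1, 9:2.
The largest is 4 (to 2), so the eccentricity of 4 is 4.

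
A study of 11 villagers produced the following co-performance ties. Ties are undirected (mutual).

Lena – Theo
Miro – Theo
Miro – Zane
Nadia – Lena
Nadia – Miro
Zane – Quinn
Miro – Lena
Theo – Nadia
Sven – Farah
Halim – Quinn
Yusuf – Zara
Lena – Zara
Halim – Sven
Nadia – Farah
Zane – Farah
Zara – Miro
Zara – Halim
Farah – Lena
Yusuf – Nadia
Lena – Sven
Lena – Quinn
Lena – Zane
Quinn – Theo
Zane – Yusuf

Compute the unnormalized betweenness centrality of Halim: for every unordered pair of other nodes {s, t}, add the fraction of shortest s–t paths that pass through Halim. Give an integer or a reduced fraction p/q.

5/3

Pairs whose geodesics pass through Halim — Zara–Sven: 1/2; Zara–Quinn: 1/2; Yusuf–Sven: 1/6; Sven–Quinn: 1/2.
All other pairs contribute 0.
Summing the contributions gives betweenness(Halim) = 5/3.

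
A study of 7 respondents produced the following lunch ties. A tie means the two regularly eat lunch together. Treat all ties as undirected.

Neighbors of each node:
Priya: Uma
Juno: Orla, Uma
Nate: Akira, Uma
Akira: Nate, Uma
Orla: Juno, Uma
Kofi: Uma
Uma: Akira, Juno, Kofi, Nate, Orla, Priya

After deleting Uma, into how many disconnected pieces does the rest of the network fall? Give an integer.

4

Without Uma, the remaining ties split the others into: {Akira, Nate}; {Juno, Orla}; {Priya}; {Kofi}.
That's 4 separate components.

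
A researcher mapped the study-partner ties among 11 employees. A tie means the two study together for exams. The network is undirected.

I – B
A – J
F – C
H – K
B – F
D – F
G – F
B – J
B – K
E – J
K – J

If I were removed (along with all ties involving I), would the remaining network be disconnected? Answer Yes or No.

No

Even without I, every remaining node can still reach every other (the residual graph is connected), so I is not a cut vertex.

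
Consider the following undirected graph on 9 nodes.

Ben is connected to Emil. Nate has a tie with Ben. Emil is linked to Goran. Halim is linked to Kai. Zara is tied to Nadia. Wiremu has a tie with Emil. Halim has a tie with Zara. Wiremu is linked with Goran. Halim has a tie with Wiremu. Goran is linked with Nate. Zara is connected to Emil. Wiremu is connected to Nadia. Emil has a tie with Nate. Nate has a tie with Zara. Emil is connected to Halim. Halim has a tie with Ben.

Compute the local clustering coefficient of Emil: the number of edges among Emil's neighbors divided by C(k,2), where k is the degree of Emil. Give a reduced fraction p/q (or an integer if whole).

7/15

Emil's neighbors: Ben, Goran, Halim, Nate, Wiremu, and Zara (k = 6).
Possible neighbor pairs: C(6,2) = 15. Edges among them: Ben–Halim, Ben–Nate, Goran–Nate, Goran–Wiremu, Halim–Wiremu, Halim–Zara, Nate–Zara → e = 7.
Clustering(Emil) = 7/15.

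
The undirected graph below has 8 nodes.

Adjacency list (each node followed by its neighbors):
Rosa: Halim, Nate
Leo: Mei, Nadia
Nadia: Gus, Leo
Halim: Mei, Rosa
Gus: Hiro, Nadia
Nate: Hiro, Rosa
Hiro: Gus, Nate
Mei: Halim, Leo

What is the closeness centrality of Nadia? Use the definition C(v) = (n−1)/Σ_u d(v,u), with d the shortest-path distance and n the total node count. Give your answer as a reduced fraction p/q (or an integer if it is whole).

7/16

Distances from Nadia: Gus:1, Halim:3, Hiro:2, Leo:1, Mei:2, Nate:3, Rosa:4. Sum = 16.
n = 8, so closeness = 7/16.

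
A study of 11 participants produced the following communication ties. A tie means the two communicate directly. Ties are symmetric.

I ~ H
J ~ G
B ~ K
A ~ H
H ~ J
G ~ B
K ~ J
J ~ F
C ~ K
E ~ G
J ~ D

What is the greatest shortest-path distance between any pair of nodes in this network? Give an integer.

4

Eccentricity of each node (its greatest distance to any other): A:4, B:4, C:4, D:3, E:4, F:3, G:3, H:3, I:4, J:2, K:3.
The maximum eccentricity is 4, realized for instance by the pair E–A via E – G – J – H – A. So the diameter is 4.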